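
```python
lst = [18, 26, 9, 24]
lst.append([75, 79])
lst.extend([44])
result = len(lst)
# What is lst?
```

After line 1: lst = [18, 26, 9, 24]
After line 2 (append adds [75, 79] as single element): lst = [18, 26, 9, 24, [75, 79]]
After line 3 (extend unpacks [44], adds 44): lst = [18, 26, 9, 24, [75, 79], 44]
After line 4: result = len(lst) = 6

[18, 26, 9, 24, [75, 79], 44]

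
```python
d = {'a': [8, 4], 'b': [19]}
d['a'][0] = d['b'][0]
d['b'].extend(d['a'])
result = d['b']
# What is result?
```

After line 1: d = {'a': [8, 4], 'b': [19]}
After line 2 (a[0] = b[0] = 19): d = {'a': [19, 4], 'b': [19]}
After line 3 (b.extend(a) appends [19, 4]): d = {'a': [19, 4], 'b': [19, 19, 4]}
After line 4: result = d['b'] = [19, 19, 4]

[19, 19, 4]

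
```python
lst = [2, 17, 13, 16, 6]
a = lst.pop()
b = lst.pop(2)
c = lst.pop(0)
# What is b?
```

After line 1: lst = [2, 17, 13, 16, 6]
After line 2 (pop() -> a = 6): lst = [2, 17, 13, 16]
After line 3 (pop(2) -> b = 13): lst = [2, 17, 16]
After line 4 (pop(0) -> c = 2): lst = [17, 16]

13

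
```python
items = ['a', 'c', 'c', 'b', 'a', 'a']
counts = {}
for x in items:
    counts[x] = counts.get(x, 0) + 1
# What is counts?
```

Initial: counts = {}, items = ['a', 'c', 'c', 'b', 'a', 'a']
See 'a': counts = {'a': 1}
See 'c': counts = {'a': 1, 'c': 1}
See 'c': counts = {'a': 1, 'c': 2}
See 'b': counts = {'a': 1, 'c': 2, 'b': 1}
See 'a': counts = {'a': 2, 'c': 2, 'b': 1}
See 'a': counts = {'a': 3, 'c': 2, 'b': 1}

{'a': 3, 'c': 2, 'b': 1}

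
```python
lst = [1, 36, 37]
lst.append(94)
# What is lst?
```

[1, 36, 37, 94]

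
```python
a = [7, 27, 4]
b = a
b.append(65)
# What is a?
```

After line 1: a = [7, 27, 4]
After line 2 (b = a is an alias, same object): a = [7, 27, 4], b = [7, 27, 4]
After line 3 (b.append mutates the shared list): a = [7, 27, 4, 65], b = [7, 27, 4, 65]

[7, 27, 4, 65]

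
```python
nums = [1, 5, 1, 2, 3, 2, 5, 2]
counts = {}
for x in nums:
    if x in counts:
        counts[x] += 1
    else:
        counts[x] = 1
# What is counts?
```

Initial: counts = {}, nums = [1, 5, 1, 2, 3, 2, 5, 2]
See 1: counts = {1: 1}
See 5: counts = {1: 1, 5: 1}
See 1: counts = {1: 2, 5: 1}
See 2: counts = {1: 2, 5: 1, 2: 1}
See 3: counts = {1: 2, 5: 1, 2: 1, 3: 1}
See 2: counts = {1: 2, 5: 1, 2: 2, 3: 1}
See 5: counts = {1: 2, 5: 2, 2: 2, 3: 1}
See 2: counts = {1: 2, 5: 2, 2: 3, 3: 1}

{1: 2, 5: 2, 2: 3, 3: 1}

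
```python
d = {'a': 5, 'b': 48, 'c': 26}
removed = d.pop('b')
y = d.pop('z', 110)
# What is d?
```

After line 1: d = {'a': 5, 'b': 48, 'c': 26}
After line 2 (pop 'b' returns 48): d = {'a': 5, 'c': 26}, removed = 48
After line 3 (pop 'z' missing, returns default 110): d = {'a': 5, 'c': 26}, y = 110

{'a': 5, 'c': 26}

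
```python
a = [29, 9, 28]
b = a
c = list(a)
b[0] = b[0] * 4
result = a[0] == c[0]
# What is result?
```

After line 1: a = [29, 9, 28]
After line 2 (b = a, alias): a = [29, 9, 28], b = [29, 9, 28]
After line 3 (c = list(a) is a copy, new object): c = [29, 9, 28]
After line 4 (b[0] = 29 * 4 = 116; mutates shared a/b): a = b = [116, 9, 28], c = [29, 9, 28]
After line 5 (a[0] = 116, c[0] = 29; result = False)

False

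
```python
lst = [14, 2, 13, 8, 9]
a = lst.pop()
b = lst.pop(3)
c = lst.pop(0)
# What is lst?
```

After line 1: lst = [14, 2, 13, 8, 9]
After line 2 (pop() -> a = 9): lst = [14, 2, 13, 8]
After line 3 (pop(3) -> b = 8): lst = [14, 2, 13]
After line 4 (pop(0) -> c = 14): lst = [2, 13]

[2, 13]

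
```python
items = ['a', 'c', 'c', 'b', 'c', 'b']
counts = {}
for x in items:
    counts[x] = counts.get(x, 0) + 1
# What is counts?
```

Initial: counts = {}, items = ['a', 'c', 'c', 'b', 'c', 'b']
See 'a': counts = {'a': 1}
See 'c': counts = {'a': 1, 'c': 1}
See 'c': counts = {'a': 1, 'c': 2}
See 'b': counts = {'a': 1, 'c': 2, 'b': 1}
See 'c': counts = {'a': 1, 'c': 3, 'b': 1}
See 'b': counts = {'a': 1, 'c': 3, 'b': 2}

{'a': 1, 'c': 3, 'b': 2}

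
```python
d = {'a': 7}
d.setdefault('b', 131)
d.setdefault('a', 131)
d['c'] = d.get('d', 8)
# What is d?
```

After line 1: d = {'a': 7}
After line 2 (setdefault adds 'b'=131): d = {'a': 7, 'b': 131}
After line 3 (setdefault 'a' no-op, already exists): d = {'a': 7, 'b': 131}
After line 4 (get('d', 8) returns default since 'd' not in d): d = {'a': 7, 'b': 131, 'c': 8}

{'a': 7, 'b': 131, 'c': 8}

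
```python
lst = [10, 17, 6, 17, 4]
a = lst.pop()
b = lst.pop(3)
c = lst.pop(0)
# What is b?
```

After line 1: lst = [10, 17, 6, 17, 4]
After line 2 (pop() -> a = 4): lst = [10, 17, 6, 17]
After line 3 (pop(3) -> b = 17): lst = [10, 17, 6]
After line 4 (pop(0) -> c = 10): lst = [17, 6]

17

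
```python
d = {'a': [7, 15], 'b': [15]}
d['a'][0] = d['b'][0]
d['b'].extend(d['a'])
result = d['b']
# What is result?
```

After line 1: d = {'a': [7, 15], 'b': [15]}
After line 2 (a[0] = b[0] = 15): d = {'a': [15, 15], 'b': [15]}
After line 3 (b.extend(a) appends [15, 15]): d = {'a': [15, 15], 'b': [15, 15, 15]}
After line 4: result = d['b'] = [15, 15, 15]

[15, 15, 15]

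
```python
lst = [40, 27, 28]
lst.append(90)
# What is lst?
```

[40, 27, 28, 90]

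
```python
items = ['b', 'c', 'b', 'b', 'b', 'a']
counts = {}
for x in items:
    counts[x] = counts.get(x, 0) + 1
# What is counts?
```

Initial: counts = {}, items = ['b', 'c', 'b', 'b', 'b', 'a']
See 'b': counts = {'b': 1}
See 'c': counts = {'b': 1, 'c': 1}
See 'b': counts = {'b': 2, 'c': 1}
See 'b': counts = {'b': 3, 'c': 1}
See 'b': counts = {'b': 4, 'c': 1}
See 'a': counts = {'b': 4, 'c': 1, 'a': 1}

{'b': 4, 'c': 1, 'a': 1}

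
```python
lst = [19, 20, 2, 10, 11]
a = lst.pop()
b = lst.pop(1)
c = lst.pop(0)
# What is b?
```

After line 1: lst = [19, 20, 2, 10, 11]
After line 2 (pop() -> a = 11): lst = [19, 20, 2, 10]
After line 3 (pop(1) -> b = 20): lst = [19, 2, 10]
After line 4 (pop(0) -> c = 19): lst = [2, 10]

20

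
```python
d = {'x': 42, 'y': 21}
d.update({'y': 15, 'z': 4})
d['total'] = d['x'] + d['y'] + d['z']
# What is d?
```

After line 1: d = {'x': 42, 'y': 21}
After line 2 (y overwritten, z added): d = {'x': 42, 'y': 15, 'z': 4}
After line 3 (total = 42 + 15 + 4 = 61): d = {'x': 42, 'y': 15, 'z': 4, 'total': 61}

{'x': 42, 'y': 15, 'z': 4, 'total': 61}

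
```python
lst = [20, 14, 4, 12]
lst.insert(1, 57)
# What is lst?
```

[20, 57, 14, 4, 12]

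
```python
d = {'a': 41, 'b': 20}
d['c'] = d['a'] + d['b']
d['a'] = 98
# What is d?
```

After line 1: d = {'a': 41, 'b': 20}
After line 2 (d['c'] = 41 + 20): d = {'a': 41, 'b': 20, 'c': 61}
After line 3: d = {'a': 98, 'b': 20, 'c': 61}

{'a': 98, 'b': 20, 'c': 61}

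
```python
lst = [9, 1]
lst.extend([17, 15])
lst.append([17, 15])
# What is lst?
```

After line 1: lst = [9, 1]
After line 2 (extend unpacks [17, 15]): lst = [9, 1, 17, 15]
After line 3 (append adds [17, 15] as single element): lst = [9, 1, 17, 15, [17, 15]]

[9, 1, 17, 15, [17, 15]]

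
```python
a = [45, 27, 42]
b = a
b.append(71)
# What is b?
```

After line 1: a = [45, 27, 42]
After line 2 (b = a is an alias, same object): a = [45, 27, 42], b = [45, 27, 42]
After line 3 (b.append mutates the shared list): a = [45, 27, 42, 71], b = [45, 27, 42, 71]

[45, 27, 42, 71]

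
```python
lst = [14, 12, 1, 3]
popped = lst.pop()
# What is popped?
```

3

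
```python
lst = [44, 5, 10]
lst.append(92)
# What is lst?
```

[44, 5, 10, 92]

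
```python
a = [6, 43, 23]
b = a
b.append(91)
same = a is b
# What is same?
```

After line 1: a = [6, 43, 23]
After line 2 (b = a is an alias, same object): a = [6, 43, 23], b = [6, 43, 23]
After line 3 (b.append mutates the shared list): a = [6, 43, 23, 91], b = [6, 43, 23, 91]
After line 4 (same = a is b; same object -> True): same = True

True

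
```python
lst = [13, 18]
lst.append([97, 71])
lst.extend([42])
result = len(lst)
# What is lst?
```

After line 1: lst = [13, 18]
After line 2 (append adds [97, 71] as single element): lst = [13, 18, [97, 71]]
After line 3 (extend unpacks [42], adds 42): lst = [13, 18, [97, 71], 42]
After line 4: result = len(lst) = 4

[13, 18, [97, 71], 42]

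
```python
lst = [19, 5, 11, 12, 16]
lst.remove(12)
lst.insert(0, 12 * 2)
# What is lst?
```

After line 1: lst = [19, 5, 11, 12, 16]
After line 2 (remove first 12): lst = [19, 5, 11, 16]
After line 3 (insert 24 at index 0): lst = [24, 19, 5, 11, 16]

[24, 19, 5, 11, 16]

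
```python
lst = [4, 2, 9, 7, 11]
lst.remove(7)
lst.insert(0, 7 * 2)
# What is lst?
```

After line 1: lst = [4, 2, 9, 7, 11]
After line 2 (remove first 7): lst = [4, 2, 9, 11]
After line 3 (insert 14 at index 0): lst = [14, 4, 2, 9, 11]

[14, 4, 2, 9, 11]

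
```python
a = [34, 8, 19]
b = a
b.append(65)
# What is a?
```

After line 1: a = [34, 8, 19]
After line 2 (b = a is an alias, same object): a = [34, 8, 19], b = [34, 8, 19]
After line 3 (b.append mutates the shared list): a = [34, 8, 19, 65], b = [34, 8, 19, 65]

[34, 8, 19, 65]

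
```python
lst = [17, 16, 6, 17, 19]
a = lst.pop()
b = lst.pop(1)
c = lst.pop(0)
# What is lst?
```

After line 1: lst = [17, 16, 6, 17, 19]
After line 2 (pop() -> a = 19): lst = [17, 16, 6, 17]
After line 3 (pop(1) -> b = 16): lst = [17, 6, 17]
After line 4 (pop(0) -> c = 17): lst = [6, 17]

[6, 17]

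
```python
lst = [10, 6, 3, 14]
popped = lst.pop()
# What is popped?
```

14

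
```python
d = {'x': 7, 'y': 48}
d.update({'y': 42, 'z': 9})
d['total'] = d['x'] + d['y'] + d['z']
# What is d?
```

After line 1: d = {'x': 7, 'y': 48}
After line 2 (y overwritten, z added): d = {'x': 7, 'y': 42, 'z': 9}
After line 3 (total = 7 + 42 + 9 = 58): d = {'x': 7, 'y': 42, 'z': 9, 'total': 58}

{'x': 7, 'y': 42, 'z': 9, 'total': 58}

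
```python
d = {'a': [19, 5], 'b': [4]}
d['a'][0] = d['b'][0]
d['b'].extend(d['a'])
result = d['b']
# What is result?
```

After line 1: d = {'a': [19, 5], 'b': [4]}
After line 2 (a[0] = b[0] = 4): d = {'a': [4, 5], 'b': [4]}
After line 3 (b.extend(a) appends [4, 5]): d = {'a': [4, 5], 'b': [4, 4, 5]}
After line 4: result = d['b'] = [4, 4, 5]

[4, 4, 5]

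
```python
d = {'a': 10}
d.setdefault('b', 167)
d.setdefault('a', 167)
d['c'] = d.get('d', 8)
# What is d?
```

After line 1: d = {'a': 10}
After line 2 (setdefault adds 'b'=167): d = {'a': 10, 'b': 167}
After line 3 (setdefault 'a' no-op, already exists): d = {'a': 10, 'b': 167}
After line 4 (get('d', 8) returns default since 'd' not in d): d = {'a': 10, 'b': 167, 'c': 8}

{'a': 10, 'b': 167, 'c': 8}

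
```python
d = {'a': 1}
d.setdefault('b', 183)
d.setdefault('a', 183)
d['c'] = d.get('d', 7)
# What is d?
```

After line 1: d = {'a': 1}
After line 2 (setdefault adds 'b'=183): d = {'a': 1, 'b': 183}
After line 3 (setdefault 'a' no-op, already exists): d = {'a': 1, 'b': 183}
After line 4 (get('d', 7) returns default since 'd' not in d): d = {'a': 1, 'b': 183, 'c': 7}

{'a': 1, 'b': 183, 'c': 7}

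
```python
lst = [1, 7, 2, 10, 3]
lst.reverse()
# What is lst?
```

[3, 10, 2, 7, 1]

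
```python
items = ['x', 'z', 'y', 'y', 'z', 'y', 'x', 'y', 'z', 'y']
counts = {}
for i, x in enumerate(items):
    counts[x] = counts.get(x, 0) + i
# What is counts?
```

Initial: counts = {}, items = ['x', 'z', 'y', 'y', 'z', 'y', 'x', 'y', 'z', 'y']
i=0, x='x': counts = {'x': 0}
i=1, x='z': counts = {'x': 0, 'z': 1}
i=2, x='y': counts = {'x': 0, 'z': 1, 'y': 2}
i=3, x='y': counts = {'x': 0, 'z': 1, 'y': 5}
i=4, x='z': counts = {'x': 0, 'z': 5, 'y': 5}
i=5, x='y': counts = {'x': 0, 'z': 5, 'y': 10}
i=6, x='x': counts = {'x': 6, 'z': 5, 'y': 10}
i=7, x='y': counts = {'x': 6, 'z': 5, 'y': 17}
i=8, x='z': counts = {'x': 6, 'z': 13, 'y': 17}
i=9, x='y': counts = {'x': 6, 'z': 13, 'y': 26}

{'x': 6, 'z': 13, 'y': 26}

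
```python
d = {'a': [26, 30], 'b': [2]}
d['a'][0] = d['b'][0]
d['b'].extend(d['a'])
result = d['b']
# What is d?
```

After line 1: d = {'a': [26, 30], 'b': [2]}
After line 2 (a[0] = b[0] = 2): d = {'a': [2, 30], 'b': [2]}
After line 3 (b.extend(a) appends [2, 30]): d = {'a': [2, 30], 'b': [2, 2, 30]}
After line 4: result = d['b'] = [2, 2, 30]

{'a': [2, 30], 'b': [2, 2, 30]}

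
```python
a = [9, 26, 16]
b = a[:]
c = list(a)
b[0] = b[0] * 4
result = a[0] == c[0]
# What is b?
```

After line 1: a = [9, 26, 16]
After line 2 (b = a[:], copy): a = [9, 26, 16], b = [9, 26, 16]
After line 3 (c = list(a) is a copy, new object): c = [9, 26, 16]
After line 4 (b[0] = 9 * 4 = 36; only b mutates (copy)): a = [9, 26, 16], b = [36, 26, 16], c = [9, 26, 16]
After line 5 (a[0] = 9, c[0] = 9; result = True)

[36, 26, 16]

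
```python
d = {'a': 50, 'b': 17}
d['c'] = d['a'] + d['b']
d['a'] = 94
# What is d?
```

After line 1: d = {'a': 50, 'b': 17}
After line 2 (d['c'] = 50 + 17): d = {'a': 50, 'b': 17, 'c': 67}
After line 3: d = {'a': 94, 'b': 17, 'c': 67}

{'a': 94, 'b': 17, 'c': 67}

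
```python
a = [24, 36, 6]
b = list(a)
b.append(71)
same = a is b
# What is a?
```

After line 1: a = [24, 36, 6]
After line 2 (b = list(a) is a shallow copy, new object): a = [24, 36, 6], b = [24, 36, 6]
After line 3 (append only mutates b): a = [24, 36, 6], b = [24, 36, 6, 71]
After line 4 (same = a is b; different objects -> False): same = False

[24, 36, 6]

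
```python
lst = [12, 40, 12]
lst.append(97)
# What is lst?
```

[12, 40, 12, 97]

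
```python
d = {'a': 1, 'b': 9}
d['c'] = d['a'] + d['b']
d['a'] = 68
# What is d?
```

After line 1: d = {'a': 1, 'b': 9}
After line 2 (d['c'] = 1 + 9): d = {'a': 1, 'b': 9, 'c': 10}
After line 3: d = {'a': 68, 'b': 9, 'c': 10}

{'a': 68, 'b': 9, 'c': 10}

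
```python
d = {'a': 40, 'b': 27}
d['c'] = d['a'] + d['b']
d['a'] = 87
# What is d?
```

After line 1: d = {'a': 40, 'b': 27}
After line 2 (d['c'] = 40 + 27): d = {'a': 40, 'b': 27, 'c': 67}
After line 3: d = {'a': 87, 'b': 27, 'c': 67}

{'a': 87, 'b': 27, 'c': 67}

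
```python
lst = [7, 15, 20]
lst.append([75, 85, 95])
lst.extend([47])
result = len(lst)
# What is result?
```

After line 1: lst = [7, 15, 20]
After line 2 (append adds [75, 85, 95] as single element): lst = [7, 15, 20, [75, 85, 95]]
After line 3 (extend unpacks [47], adds 47): lst = [7, 15, 20, [75, 85, 95], 47]
After line 4: result = len(lst) = 5

5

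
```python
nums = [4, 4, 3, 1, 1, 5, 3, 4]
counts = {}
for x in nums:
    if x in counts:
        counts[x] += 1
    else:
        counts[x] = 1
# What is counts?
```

Initial: counts = {}, nums = [4, 4, 3, 1, 1, 5, 3, 4]
See 4: counts = {4: 1}
See 4: counts = {4: 2}
See 3: counts = {4: 2, 3: 1}
See 1: counts = {4: 2, 3: 1, 1: 1}
See 1: counts = {4: 2, 3: 1, 1: 2}
See 5: counts = {4: 2, 3: 1, 1: 2, 5: 1}
See 3: counts = {4: 2, 3: 2, 1: 2, 5: 1}
See 4: counts = {4: 3, 3: 2, 1: 2, 5: 1}

{4: 3, 3: 2, 1: 2, 5: 1}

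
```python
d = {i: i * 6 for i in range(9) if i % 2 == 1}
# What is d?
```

{1: 6, 3: 18, 5: 30, 7: 42}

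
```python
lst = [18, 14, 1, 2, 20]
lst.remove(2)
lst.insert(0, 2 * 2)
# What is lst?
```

After line 1: lst = [18, 14, 1, 2, 20]
After line 2 (remove first 2): lst = [18, 14, 1, 20]
After line 3 (insert 4 at index 0): lst = [4, 18, 14, 1, 20]

[4, 18, 14, 1, 20]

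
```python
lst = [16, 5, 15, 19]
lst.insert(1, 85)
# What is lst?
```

[16, 85, 5, 15, 19]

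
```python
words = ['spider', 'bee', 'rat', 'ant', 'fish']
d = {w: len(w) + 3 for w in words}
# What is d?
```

{'spider': 9, 'bee': 6, 'rat': 6, 'ant': 6, 'fish': 7}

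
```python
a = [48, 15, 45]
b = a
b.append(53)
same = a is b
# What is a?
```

After line 1: a = [48, 15, 45]
After line 2 (b = a is an alias, same object): a = [48, 15, 45], b = [48, 15, 45]
After line 3 (b.append mutates the shared list): a = [48, 15, 45, 53], b = [48, 15, 45, 53]
After line 4 (same = a is b; same object -> True): same = True

[48, 15, 45, 53]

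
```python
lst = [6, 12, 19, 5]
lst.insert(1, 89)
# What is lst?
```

[6, 89, 12, 19, 5]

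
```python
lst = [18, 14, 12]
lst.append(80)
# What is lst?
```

[18, 14, 12, 80]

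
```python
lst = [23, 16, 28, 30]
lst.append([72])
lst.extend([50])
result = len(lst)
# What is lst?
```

After line 1: lst = [23, 16, 28, 30]
After line 2 (append adds [72] as single element): lst = [23, 16, 28, 30, [72]]
After line 3 (extend unpacks [50], adds 50): lst = [23, 16, 28, 30, [72], 50]
After line 4: result = len(lst) = 6

[23, 16, 28, 30, [72], 50]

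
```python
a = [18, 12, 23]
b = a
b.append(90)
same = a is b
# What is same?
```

After line 1: a = [18, 12, 23]
After line 2 (b = a is an alias, same object): a = [18, 12, 23], b = [18, 12, 23]
After line 3 (b.append mutates the shared list): a = [18, 12, 23, 90], b = [18, 12, 23, 90]
After line 4 (same = a is b; same object -> True): same = True

True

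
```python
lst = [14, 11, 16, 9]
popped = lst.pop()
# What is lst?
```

[14, 11, 16]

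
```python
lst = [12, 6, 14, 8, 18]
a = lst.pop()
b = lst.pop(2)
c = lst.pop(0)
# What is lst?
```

After line 1: lst = [12, 6, 14, 8, 18]
After line 2 (pop() -> a = 18): lst = [12, 6, 14, 8]
After line 3 (pop(2) -> b = 14): lst = [12, 6, 8]
After line 4 (pop(0) -> c = 12): lst = [6, 8]

[6, 8]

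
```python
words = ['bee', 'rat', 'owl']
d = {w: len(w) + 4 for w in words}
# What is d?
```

{'bee': 7, 'rat': 7, 'owl': 7}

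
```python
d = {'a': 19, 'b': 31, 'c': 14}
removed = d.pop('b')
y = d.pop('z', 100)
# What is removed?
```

After line 1: d = {'a': 19, 'b': 31, 'c': 14}
After line 2 (pop 'b' returns 31): d = {'a': 19, 'c': 14}, removed = 31
After line 3 (pop 'z' missing, returns default 100): d = {'a': 19, 'c': 14}, y = 100

31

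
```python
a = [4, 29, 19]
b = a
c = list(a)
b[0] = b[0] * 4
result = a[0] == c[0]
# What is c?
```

After line 1: a = [4, 29, 19]
After line 2 (b = a, alias): a = [4, 29, 19], b = [4, 29, 19]
After line 3 (c = list(a) is a copy, new object): c = [4, 29, 19]
After line 4 (b[0] = 4 * 4 = 16; mutates shared a/b): a = b = [16, 29, 19], c = [4, 29, 19]
After line 5 (a[0] = 16, c[0] = 4; result = False)

[4, 29, 19]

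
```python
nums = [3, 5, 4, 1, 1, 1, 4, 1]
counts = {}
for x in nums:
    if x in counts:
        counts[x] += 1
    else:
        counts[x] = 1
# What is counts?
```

Initial: counts = {}, nums = [3, 5, 4, 1, 1, 1, 4, 1]
See 3: counts = {3: 1}
See 5: counts = {3: 1, 5: 1}
See 4: counts = {3: 1, 5: 1, 4: 1}
See 1: counts = {3: 1, 5: 1, 4: 1, 1: 1}
See 1: counts = {3: 1, 5: 1, 4: 1, 1: 2}
See 1: counts = {3: 1, 5: 1, 4: 1, 1: 3}
See 4: counts = {3: 1, 5: 1, 4: 2, 1: 3}
See 1: counts = {3: 1, 5: 1, 4: 2, 1: 4}

{3: 1, 5: 1, 4: 2, 1: 4}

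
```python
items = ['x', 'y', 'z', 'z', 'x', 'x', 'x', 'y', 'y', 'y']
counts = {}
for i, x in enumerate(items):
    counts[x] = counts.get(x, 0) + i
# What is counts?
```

Initial: counts = {}, items = ['x', 'y', 'z', 'z', 'x', 'x', 'x', 'y', 'y', 'y']
i=0, x='x': counts = {'x': 0}
i=1, x='y': counts = {'x': 0, 'y': 1}
i=2, x='z': counts = {'x': 0, 'y': 1, 'z': 2}
i=3, x='z': counts = {'x': 0, 'y': 1, 'z': 5}
i=4, x='x': counts = {'x': 4, 'y': 1, 'z': 5}
i=5, x='x': counts = {'x': 9, 'y': 1, 'z': 5}
i=6, x='x': counts = {'x': 15, 'y': 1, 'z': 5}
i=7, x='y': counts = {'x': 15, 'y': 8, 'z': 5}
i=8, x='y': counts = {'x': 15, 'y': 16, 'z': 5}
i=9, x='y': counts = {'x': 15, 'y': 25, 'z': 5}

{'x': 15, 'y': 25, 'z': 5}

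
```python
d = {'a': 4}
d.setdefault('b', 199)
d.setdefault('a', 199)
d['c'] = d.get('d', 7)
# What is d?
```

After line 1: d = {'a': 4}
After line 2 (setdefault adds 'b'=199): d = {'a': 4, 'b': 199}
After line 3 (setdefault 'a' no-op, already exists): d = {'a': 4, 'b': 199}
After line 4 (get('d', 7) returns default since 'd' not in d): d = {'a': 4, 'b': 199, 'c': 7}

{'a': 4, 'b': 199, 'c': 7}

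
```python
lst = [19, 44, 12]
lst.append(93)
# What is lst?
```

[19, 44, 12, 93]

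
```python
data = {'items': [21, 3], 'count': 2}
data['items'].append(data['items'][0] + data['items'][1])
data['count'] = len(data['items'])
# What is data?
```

After line 1: data = {'items': [21, 3], 'count': 2}
After line 2 (append 21 + 3 = 24): data = {'items': [21, 3, 24], 'count': 2}
After line 3 (count = len(items) = 3): data = {'items': [21, 3, 24], 'count': 3}

{'items': [21, 3, 24], 'count': 3}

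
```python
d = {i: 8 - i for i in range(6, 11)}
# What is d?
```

{6: 2, 7: 1, 8: 0, 9: -1, 10: -2}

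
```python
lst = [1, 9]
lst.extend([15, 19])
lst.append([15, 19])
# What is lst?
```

After line 1: lst = [1, 9]
After line 2 (extend unpacks [15, 19]): lst = [1, 9, 15, 19]
After line 3 (append adds [15, 19] as single element): lst = [1, 9, 15, 19, [15, 19]]

[1, 9, 15, 19, [15, 19]]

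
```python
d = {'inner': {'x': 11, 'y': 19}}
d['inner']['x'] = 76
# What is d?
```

After line 1: d = {'inner': {'x': 11, 'y': 19}}
After line 2 (inner x overwritten): d = {'inner': {'x': 76, 'y': 19}}

{'inner': {'x': 76, 'y': 19}}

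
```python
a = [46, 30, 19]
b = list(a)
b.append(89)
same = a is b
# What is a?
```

After line 1: a = [46, 30, 19]
After line 2 (b = list(a) is a shallow copy, new object): a = [46, 30, 19], b = [46, 30, 19]
After line 3 (append only mutates b): a = [46, 30, 19], b = [46, 30, 19, 89]
After line 4 (same = a is b; different objects -> False): same = False

[46, 30, 19]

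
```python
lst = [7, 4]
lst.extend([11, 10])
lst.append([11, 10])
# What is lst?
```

After line 1: lst = [7, 4]
After line 2 (extend unpacks [11, 10]): lst = [7, 4, 11, 10]
After line 3 (append adds [11, 10] as single element): lst = [7, 4, 11, 10, [11, 10]]

[7, 4, 11, 10, [11, 10]]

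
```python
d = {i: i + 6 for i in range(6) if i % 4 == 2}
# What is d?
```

{2: 8}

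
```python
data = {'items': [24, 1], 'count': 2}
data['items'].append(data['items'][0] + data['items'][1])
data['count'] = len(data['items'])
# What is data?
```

After line 1: data = {'items': [24, 1], 'count': 2}
After line 2 (append 24 + 1 = 25): data = {'items': [24, 1, 25], 'count': 2}
After line 3 (count = len(items) = 3): data = {'items': [24, 1, 25], 'count': 3}

{'items': [24, 1, 25], 'count': 3}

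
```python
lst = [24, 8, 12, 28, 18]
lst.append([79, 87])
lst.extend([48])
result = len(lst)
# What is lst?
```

After line 1: lst = [24, 8, 12, 28, 18]
After line 2 (append adds [79, 87] as single element): lst = [24, 8, 12, 28, 18, [79, 87]]
After line 3 (extend unpacks [48], adds 48): lst = [24, 8, 12, 28, 18, [79, 87], 48]
After line 4: result = len(lst) = 7

[24, 8, 12, 28, 18, [79, 87], 48]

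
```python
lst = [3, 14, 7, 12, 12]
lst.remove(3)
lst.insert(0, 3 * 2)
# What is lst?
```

After line 1: lst = [3, 14, 7, 12, 12]
After line 2 (remove first 3): lst = [14, 7, 12, 12]
After line 3 (insert 6 at index 0): lst = [6, 14, 7, 12, 12]

[6, 14, 7, 12, 12]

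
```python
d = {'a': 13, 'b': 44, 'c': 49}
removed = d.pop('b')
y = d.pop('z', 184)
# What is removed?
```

After line 1: d = {'a': 13, 'b': 44, 'c': 49}
After line 2 (pop 'b' returns 44): d = {'a': 13, 'c': 49}, removed = 44
After line 3 (pop 'z' missing, returns default 184): d = {'a': 13, 'c': 49}, y = 184

44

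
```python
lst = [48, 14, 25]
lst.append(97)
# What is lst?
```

[48, 14, 25, 97]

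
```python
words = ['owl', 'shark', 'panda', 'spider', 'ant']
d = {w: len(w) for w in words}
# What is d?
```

{'owl': 3, 'shark': 5, 'panda': 5, 'spider': 6, 'ant': 3}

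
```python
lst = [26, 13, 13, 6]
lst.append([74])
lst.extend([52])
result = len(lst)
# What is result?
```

After line 1: lst = [26, 13, 13, 6]
After line 2 (append adds [74] as single element): lst = [26, 13, 13, 6, [74]]
After line 3 (extend unpacks [52], adds 52): lst = [26, 13, 13, 6, [74], 52]
After line 4: result = len(lst) = 6

6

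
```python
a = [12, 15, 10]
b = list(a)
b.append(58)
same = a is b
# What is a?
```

After line 1: a = [12, 15, 10]
After line 2 (b = list(a) is a shallow copy, new object): a = [12, 15, 10], b = [12, 15, 10]
After line 3 (append only mutates b): a = [12, 15, 10], b = [12, 15, 10, 58]
After line 4 (same = a is b; different objects -> False): same = False

[12, 15, 10]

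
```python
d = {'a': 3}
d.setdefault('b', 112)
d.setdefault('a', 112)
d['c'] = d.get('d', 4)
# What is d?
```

After line 1: d = {'a': 3}
After line 2 (setdefault adds 'b'=112): d = {'a': 3, 'b': 112}
After line 3 (setdefault 'a' no-op, already exists): d = {'a': 3, 'b': 112}
After line 4 (get('d', 4) returns default since 'd' not in d): d = {'a': 3, 'b': 112, 'c': 4}

{'a': 3, 'b': 112, 'c': 4}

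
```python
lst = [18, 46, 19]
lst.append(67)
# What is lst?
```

[18, 46, 19, 67]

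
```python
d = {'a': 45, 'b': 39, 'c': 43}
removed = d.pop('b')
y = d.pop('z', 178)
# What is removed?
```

After line 1: d = {'a': 45, 'b': 39, 'c': 43}
After line 2 (pop 'b' returns 39): d = {'a': 45, 'c': 43}, removed = 39
After line 3 (pop 'z' missing, returns default 178): d = {'a': 45, 'c': 43}, y = 178

39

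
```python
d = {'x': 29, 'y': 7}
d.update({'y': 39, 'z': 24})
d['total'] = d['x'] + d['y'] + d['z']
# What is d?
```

After line 1: d = {'x': 29, 'y': 7}
After line 2 (y overwritten, z added): d = {'x': 29, 'y': 39, 'z': 24}
After line 3 (total = 29 + 39 + 24 = 92): d = {'x': 29, 'y': 39, 'z': 24, 'total': 92}

{'x': 29, 'y': 39, 'z': 24, 'total': 92}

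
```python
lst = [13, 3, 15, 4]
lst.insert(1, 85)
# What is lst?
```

[13, 85, 3, 15, 4]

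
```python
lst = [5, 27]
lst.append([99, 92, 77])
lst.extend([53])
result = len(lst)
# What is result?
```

After line 1: lst = [5, 27]
After line 2 (append adds [99, 92, 77] as single element): lst = [5, 27, [99, 92, 77]]
After line 3 (extend unpacks [53], adds 53): lst = [5, 27, [99, 92, 77], 53]
After line 4: result = len(lst) = 4

4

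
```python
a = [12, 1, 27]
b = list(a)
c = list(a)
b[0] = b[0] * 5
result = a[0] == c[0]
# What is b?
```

After line 1: a = [12, 1, 27]
After line 2 (b = list(a), copy): a = [12, 1, 27], b = [12, 1, 27]
After line 3 (c = list(a) is a copy, new object): c = [12, 1, 27]
After line 4 (b[0] = 12 * 5 = 60; only b mutates (copy)): a = [12, 1, 27], b = [60, 1, 27], c = [12, 1, 27]
After line 5 (a[0] = 12, c[0] = 12; result = True)

[60, 1, 27]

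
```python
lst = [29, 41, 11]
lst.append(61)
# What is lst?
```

[29, 41, 11, 61]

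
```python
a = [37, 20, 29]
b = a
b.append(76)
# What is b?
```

After line 1: a = [37, 20, 29]
After line 2 (b = a is an alias, same object): a = [37, 20, 29], b = [37, 20, 29]
After line 3 (b.append mutates the shared list): a = [37, 20, 29, 76], b = [37, 20, 29, 76]

[37, 20, 29, 76]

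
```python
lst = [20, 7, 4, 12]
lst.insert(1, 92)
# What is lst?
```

[20, 92, 7, 4, 12]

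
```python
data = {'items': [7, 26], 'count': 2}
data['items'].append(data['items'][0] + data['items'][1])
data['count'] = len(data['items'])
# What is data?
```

After line 1: data = {'items': [7, 26], 'count': 2}
After line 2 (append 7 + 26 = 33): data = {'items': [7, 26, 33], 'count': 2}
After line 3 (count = len(items) = 3): data = {'items': [7, 26, 33], 'count': 3}

{'items': [7, 26, 33], 'count': 3}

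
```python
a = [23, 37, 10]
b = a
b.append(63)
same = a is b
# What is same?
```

After line 1: a = [23, 37, 10]
After line 2 (b = a is an alias, same object): a = [23, 37, 10], b = [23, 37, 10]
After line 3 (b.append mutates the shared list): a = [23, 37, 10, 63], b = [23, 37, 10, 63]
After line 4 (same = a is b; same object -> True): same = True

True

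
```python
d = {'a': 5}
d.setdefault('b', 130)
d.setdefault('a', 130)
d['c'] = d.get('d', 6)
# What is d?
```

After line 1: d = {'a': 5}
After line 2 (setdefault adds 'b'=130): d = {'a': 5, 'b': 130}
After line 3 (setdefault 'a' no-op, already exists): d = {'a': 5, 'b': 130}
After line 4 (get('d', 6) returns default since 'd' not in d): d = {'a': 5, 'b': 130, 'c': 6}

{'a': 5, 'b': 130, 'c': 6}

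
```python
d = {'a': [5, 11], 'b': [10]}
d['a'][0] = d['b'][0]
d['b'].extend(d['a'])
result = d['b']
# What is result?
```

After line 1: d = {'a': [5, 11], 'b': [10]}
After line 2 (a[0] = b[0] = 10): d = {'a': [10, 11], 'b': [10]}
After line 3 (b.extend(a) appends [10, 11]): d = {'a': [10, 11], 'b': [10, 10, 11]}
After line 4: result = d['b'] = [10, 10, 11]

[10, 10, 11]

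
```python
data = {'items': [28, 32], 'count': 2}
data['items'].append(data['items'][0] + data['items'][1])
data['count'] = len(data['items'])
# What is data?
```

After line 1: data = {'items': [28, 32], 'count': 2}
After line 2 (append 28 + 32 = 60): data = {'items': [28, 32, 60], 'count': 2}
After line 3 (count = len(items) = 3): data = {'items': [28, 32, 60], 'count': 3}

{'items': [28, 32, 60], 'count': 3}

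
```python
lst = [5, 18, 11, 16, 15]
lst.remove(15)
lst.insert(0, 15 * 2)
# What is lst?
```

After line 1: lst = [5, 18, 11, 16, 15]
After line 2 (remove first 15): lst = [5, 18, 11, 16]
After line 3 (insert 30 at index 0): lst = [30, 5, 18, 11, 16]

[30, 5, 18, 11, 16]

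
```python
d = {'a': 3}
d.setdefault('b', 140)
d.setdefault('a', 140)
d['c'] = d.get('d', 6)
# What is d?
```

After line 1: d = {'a': 3}
After line 2 (setdefault adds 'b'=140): d = {'a': 3, 'b': 140}
After line 3 (setdefault 'a' no-op, already exists): d = {'a': 3, 'b': 140}
After line 4 (get('d', 6) returns default since 'd' not in d): d = {'a': 3, 'b': 140, 'c': 6}

{'a': 3, 'b': 140, 'c': 6}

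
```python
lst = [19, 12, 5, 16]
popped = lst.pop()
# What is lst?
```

[19, 12, 5]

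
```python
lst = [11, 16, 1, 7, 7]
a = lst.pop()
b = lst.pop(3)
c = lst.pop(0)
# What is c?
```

After line 1: lst = [11, 16, 1, 7, 7]
After line 2 (pop() -> a = 7): lst = [11, 16, 1, 7]
After line 3 (pop(3) -> b = 7): lst = [11, 16, 1]
After line 4 (pop(0) -> c = 11): lst = [16, 1]

11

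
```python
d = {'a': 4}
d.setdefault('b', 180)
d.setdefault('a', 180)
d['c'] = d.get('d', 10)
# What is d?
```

After line 1: d = {'a': 4}
After line 2 (setdefault adds 'b'=180): d = {'a': 4, 'b': 180}
After line 3 (setdefault 'a' no-op, already exists): d = {'a': 4, 'b': 180}
After line 4 (get('d', 10) returns default since 'd' not in d): d = {'a': 4, 'b': 180, 'c': 10}

{'a': 4, 'b': 180, 'c': 10}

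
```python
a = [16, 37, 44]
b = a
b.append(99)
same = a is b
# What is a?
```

After line 1: a = [16, 37, 44]
After line 2 (b = a is an alias, same object): a = [16, 37, 44], b = [16, 37, 44]
After line 3 (b.append mutates the shared list): a = [16, 37, 44, 99], b = [16, 37, 44, 99]
After line 4 (same = a is b; same object -> True): same = True

[16, 37, 44, 99]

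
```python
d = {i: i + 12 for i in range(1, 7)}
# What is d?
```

{1: 13, 2: 14, 3: 15, 4: 16, 5: 17, 6: 18}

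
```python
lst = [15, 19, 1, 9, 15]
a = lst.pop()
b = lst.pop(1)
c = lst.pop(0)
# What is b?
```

After line 1: lst = [15, 19, 1, 9, 15]
After line 2 (pop() -> a = 15): lst = [15, 19, 1, 9]
After line 3 (pop(1) -> b = 19): lst = [15, 1, 9]
After line 4 (pop(0) -> c = 15): lst = [1, 9]

19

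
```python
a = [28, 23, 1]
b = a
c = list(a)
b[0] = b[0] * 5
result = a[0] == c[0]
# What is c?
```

After line 1: a = [28, 23, 1]
After line 2 (b = a, alias): a = [28, 23, 1], b = [28, 23, 1]
After line 3 (c = list(a) is a copy, new object): c = [28, 23, 1]
After line 4 (b[0] = 28 * 5 = 140; mutates shared a/b): a = b = [140, 23, 1], c = [28, 23, 1]
After line 5 (a[0] = 140, c[0] = 28; result = False)

[28, 23, 1]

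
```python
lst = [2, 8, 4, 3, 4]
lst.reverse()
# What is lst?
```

[4, 3, 4, 8, 2]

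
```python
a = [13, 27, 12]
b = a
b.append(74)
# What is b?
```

After line 1: a = [13, 27, 12]
After line 2 (b = a is an alias, same object): a = [13, 27, 12], b = [13, 27, 12]
After line 3 (b.append mutates the shared list): a = [13, 27, 12, 74], b = [13, 27, 12, 74]

[13, 27, 12, 74]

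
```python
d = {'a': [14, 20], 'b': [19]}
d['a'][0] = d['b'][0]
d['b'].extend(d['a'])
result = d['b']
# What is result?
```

After line 1: d = {'a': [14, 20], 'b': [19]}
After line 2 (a[0] = b[0] = 19): d = {'a': [19, 20], 'b': [19]}
After line 3 (b.extend(a) appends [19, 20]): d = {'a': [19, 20], 'b': [19, 19, 20]}
After line 4: result = d['b'] = [19, 19, 20]

[19, 19, 20]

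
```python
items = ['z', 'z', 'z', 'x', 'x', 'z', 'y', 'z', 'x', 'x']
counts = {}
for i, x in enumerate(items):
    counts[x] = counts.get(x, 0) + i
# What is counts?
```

Initial: counts = {}, items = ['z', 'z', 'z', 'x', 'x', 'z', 'y', 'z', 'x', 'x']
i=0, x='z': counts = {'z': 0}
i=1, x='z': counts = {'z': 1}
i=2, x='z': counts = {'z': 3}
i=3, x='x': counts = {'z': 3, 'x': 3}
i=4, x='x': counts = {'z': 3, 'x': 7}
i=5, x='z': counts = {'z': 8, 'x': 7}
i=6, x='y': counts = {'z': 8, 'x': 7, 'y': 6}
i=7, x='z': counts = {'z': 15, 'x': 7, 'y': 6}
i=8, x='x': counts = {'z': 15, 'x': 15, 'y': 6}
i=9, x='x': counts = {'z': 15, 'x': 24, 'y': 6}

{'z': 15, 'x': 24, 'y': 6}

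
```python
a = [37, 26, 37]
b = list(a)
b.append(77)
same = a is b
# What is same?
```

After line 1: a = [37, 26, 37]
After line 2 (b = list(a) is a shallow copy, new object): a = [37, 26, 37], b = [37, 26, 37]
After line 3 (append only mutates b): a = [37, 26, 37], b = [37, 26, 37, 77]
After line 4 (same = a is b; different objects -> False): same = False

False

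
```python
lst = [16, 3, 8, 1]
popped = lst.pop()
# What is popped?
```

1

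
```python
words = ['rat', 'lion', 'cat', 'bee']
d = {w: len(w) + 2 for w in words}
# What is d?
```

{'rat': 5, 'lion': 6, 'cat': 5, 'bee': 5}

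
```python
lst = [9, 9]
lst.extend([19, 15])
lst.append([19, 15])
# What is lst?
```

After line 1: lst = [9, 9]
After line 2 (extend unpacks [19, 15]): lst = [9, 9, 19, 15]
After line 3 (append adds [19, 15] as single element): lst = [9, 9, 19, 15, [19, 15]]

[9, 9, 19, 15, [19, 15]]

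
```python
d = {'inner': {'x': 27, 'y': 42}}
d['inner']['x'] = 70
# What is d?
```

After line 1: d = {'inner': {'x': 27, 'y': 42}}
After line 2 (inner x overwritten): d = {'inner': {'x': 70, 'y': 42}}

{'inner': {'x': 70, 'y': 42}}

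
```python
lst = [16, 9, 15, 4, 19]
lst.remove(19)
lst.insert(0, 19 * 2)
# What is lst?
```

After line 1: lst = [16, 9, 15, 4, 19]
After line 2 (remove first 19): lst = [16, 9, 15, 4]
After line 3 (insert 38 at index 0): lst = [38, 16, 9, 15, 4]

[38, 16, 9, 15, 4]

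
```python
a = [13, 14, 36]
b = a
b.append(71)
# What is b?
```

After line 1: a = [13, 14, 36]
After line 2 (b = a is an alias, same object): a = [13, 14, 36], b = [13, 14, 36]
After line 3 (b.append mutates the shared list): a = [13, 14, 36, 71], b = [13, 14, 36, 71]

[13, 14, 36, 71]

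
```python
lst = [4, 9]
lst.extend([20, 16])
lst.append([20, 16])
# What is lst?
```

After line 1: lst = [4, 9]
After line 2 (extend unpacks [20, 16]): lst = [4, 9, 20, 16]
After line 3 (append adds [20, 16] as single element): lst = [4, 9, 20, 16, [20, 16]]

[4, 9, 20, 16, [20, 16]]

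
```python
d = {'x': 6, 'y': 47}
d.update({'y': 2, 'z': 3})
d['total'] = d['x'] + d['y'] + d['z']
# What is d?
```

After line 1: d = {'x': 6, 'y': 47}
After line 2 (y overwritten, z added): d = {'x': 6, 'y': 2, 'z': 3}
After line 3 (total = 6 + 2 + 3 = 11): d = {'x': 6, 'y': 2, 'z': 3, 'total': 11}

{'x': 6, 'y': 2, 'z': 3, 'total': 11}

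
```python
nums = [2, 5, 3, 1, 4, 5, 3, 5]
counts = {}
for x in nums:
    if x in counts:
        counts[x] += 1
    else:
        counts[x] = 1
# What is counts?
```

Initial: counts = {}, nums = [2, 5, 3, 1, 4, 5, 3, 5]
See 2: counts = {2: 1}
See 5: counts = {2: 1, 5: 1}
See 3: counts = {2: 1, 5: 1, 3: 1}
See 1: counts = {2: 1, 5: 1, 3: 1, 1: 1}
See 4: counts = {2: 1, 5: 1, 3: 1, 1: 1, 4: 1}
See 5: counts = {2: 1, 5: 2, 3: 1, 1: 1, 4: 1}
See 3: counts = {2: 1, 5: 2, 3: 2, 1: 1, 4: 1}
See 5: counts = {2: 1, 5: 3, 3: 2, 1: 1, 4: 1}

{2: 1, 5: 3, 3: 2, 1: 1, 4: 1}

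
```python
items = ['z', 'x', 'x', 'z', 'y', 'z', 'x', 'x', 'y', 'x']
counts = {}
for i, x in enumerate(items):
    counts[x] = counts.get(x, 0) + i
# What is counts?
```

Initial: counts = {}, items = ['z', 'x', 'x', 'z', 'y', 'z', 'x', 'x', 'y', 'x']
i=0, x='z': counts = {'z': 0}
i=1, x='x': counts = {'z': 0, 'x': 1}
i=2, x='x': counts = {'z': 0, 'x': 3}
i=3, x='z': counts = {'z': 3, 'x': 3}
i=4, x='y': counts = {'z': 3, 'x': 3, 'y': 4}
i=5, x='z': counts = {'z': 8, 'x': 3, 'y': 4}
i=6, x='x': counts = {'z': 8, 'x': 9, 'y': 4}
i=7, x='x': counts = {'z': 8, 'x': 16, 'y': 4}
i=8, x='y': counts = {'z': 8, 'x': 16, 'y': 12}
i=9, x='x': counts = {'z': 8, 'x': 25, 'y': 12}

{'z': 8, 'x': 25, 'y': 12}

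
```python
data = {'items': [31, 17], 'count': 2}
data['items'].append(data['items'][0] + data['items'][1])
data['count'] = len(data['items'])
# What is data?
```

After line 1: data = {'items': [31, 17], 'count': 2}
After line 2 (append 31 + 17 = 48): data = {'items': [31, 17, 48], 'count': 2}
After line 3 (count = len(items) = 3): data = {'items': [31, 17, 48], 'count': 3}

{'items': [31, 17, 48], 'count': 3}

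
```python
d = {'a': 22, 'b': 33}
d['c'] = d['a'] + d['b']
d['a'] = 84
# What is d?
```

After line 1: d = {'a': 22, 'b': 33}
After line 2 (d['c'] = 22 + 33): d = {'a': 22, 'b': 33, 'c': 55}
After line 3: d = {'a': 84, 'b': 33, 'c': 55}

{'a': 84, 'b': 33, 'c': 55}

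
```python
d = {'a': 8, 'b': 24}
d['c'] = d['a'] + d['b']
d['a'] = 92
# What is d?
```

After line 1: d = {'a': 8, 'b': 24}
After line 2 (d['c'] = 8 + 24): d = {'a': 8, 'b': 24, 'c': 32}
After line 3: d = {'a': 92, 'b': 24, 'c': 32}

{'a': 92, 'b': 24, 'c': 32}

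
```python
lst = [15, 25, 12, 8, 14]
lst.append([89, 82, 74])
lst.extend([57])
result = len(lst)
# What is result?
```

After line 1: lst = [15, 25, 12, 8, 14]
After line 2 (append adds [89, 82, 74] as single element): lst = [15, 25, 12, 8, 14, [89, 82, 74]]
After line 3 (extend unpacks [57], adds 57): lst = [15, 25, 12, 8, 14, [89, 82, 74], 57]
After line 4: result = len(lst) = 7

7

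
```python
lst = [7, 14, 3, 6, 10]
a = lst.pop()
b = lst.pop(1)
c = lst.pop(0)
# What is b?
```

After line 1: lst = [7, 14, 3, 6, 10]
After line 2 (pop() -> a = 10): lst = [7, 14, 3, 6]
After line 3 (pop(1) -> b = 14): lst = [7, 3, 6]
After line 4 (pop(0) -> c = 7): lst = [3, 6]

14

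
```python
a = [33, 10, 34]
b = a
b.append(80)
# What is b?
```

After line 1: a = [33, 10, 34]
After line 2 (b = a is an alias, same object): a = [33, 10, 34], b = [33, 10, 34]
After line 3 (b.append mutates the shared list): a = [33, 10, 34, 80], b = [33, 10, 34, 80]

[33, 10, 34, 80]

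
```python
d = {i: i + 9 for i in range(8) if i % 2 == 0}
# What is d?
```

{0: 9, 2: 11, 4: 13, 6: 15}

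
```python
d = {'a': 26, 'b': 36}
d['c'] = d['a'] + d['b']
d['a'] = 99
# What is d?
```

After line 1: d = {'a': 26, 'b': 36}
After line 2 (d['c'] = 26 + 36): d = {'a': 26, 'b': 36, 'c': 62}
After line 3: d = {'a': 99, 'b': 36, 'c': 62}

{'a': 99, 'b': 36, 'c': 62}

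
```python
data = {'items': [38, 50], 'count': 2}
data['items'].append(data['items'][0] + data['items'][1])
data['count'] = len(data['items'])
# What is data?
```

After line 1: data = {'items': [38, 50], 'count': 2}
After line 2 (append 38 + 50 = 88): data = {'items': [38, 50, 88], 'count': 2}
After line 3 (count = len(items) = 3): data = {'items': [38, 50, 88], 'count': 3}

{'items': [38, 50, 88], 'count': 3}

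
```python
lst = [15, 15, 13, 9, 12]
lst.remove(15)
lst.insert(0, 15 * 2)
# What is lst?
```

After line 1: lst = [15, 15, 13, 9, 12]
After line 2 (remove first 15): lst = [15, 13, 9, 12]
After line 3 (insert 30 at index 0): lst = [30, 15, 13, 9, 12]

[30, 15, 13, 9, 12]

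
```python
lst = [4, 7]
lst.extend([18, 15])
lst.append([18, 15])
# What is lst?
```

After line 1: lst = [4, 7]
After line 2 (extend unpacks [18, 15]): lst = [4, 7, 18, 15]
After line 3 (append adds [18, 15] as single element): lst = [4, 7, 18, 15, [18, 15]]

[4, 7, 18, 15, [18, 15]]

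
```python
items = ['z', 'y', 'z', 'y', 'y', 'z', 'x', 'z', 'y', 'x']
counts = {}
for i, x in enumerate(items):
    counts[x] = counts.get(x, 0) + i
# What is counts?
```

Initial: counts = {}, items = ['z', 'y', 'z', 'y', 'y', 'z', 'x', 'z', 'y', 'x']
i=0, x='z': counts = {'z': 0}
i=1, x='y': counts = {'z': 0, 'y': 1}
i=2, x='z': counts = {'z': 2, 'y': 1}
i=3, x='y': counts = {'z': 2, 'y': 4}
i=4, x='y': counts = {'z': 2, 'y': 8}
i=5, x='z': counts = {'z': 7, 'y': 8}
i=6, x='x': counts = {'z': 7, 'y': 8, 'x': 6}
i=7, x='z': counts = {'z': 14, 'y': 8, 'x': 6}
i=8, x='y': counts = {'z': 14, 'y': 16, 'x': 6}
i=9, x='x': counts = {'z': 14, 'y': 16, 'x': 15}

{'z': 14, 'y': 16, 'x': 15}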